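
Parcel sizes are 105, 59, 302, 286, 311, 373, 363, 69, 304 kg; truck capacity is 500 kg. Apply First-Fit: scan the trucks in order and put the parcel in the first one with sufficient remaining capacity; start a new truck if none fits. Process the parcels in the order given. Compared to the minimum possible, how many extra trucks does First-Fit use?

0

First-Fit: [105,59,302] [286,69] [311] [373] [363] [304] → 6 trucks.
6 parcels exceed 250 kg (half the capacity), and no two of those can share a truck, so at least 6 trucks are needed.
So 6 is already optimal.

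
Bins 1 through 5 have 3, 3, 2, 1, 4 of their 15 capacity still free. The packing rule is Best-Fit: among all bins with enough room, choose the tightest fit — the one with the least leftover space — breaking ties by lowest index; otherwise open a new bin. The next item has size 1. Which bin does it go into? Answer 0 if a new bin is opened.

Bins with room: bin 1 (3), bin 2 (3), bin 3 (2), bin 4 (1), bin 5 (4).
Tightest fit is bin 4 with 1 free.

4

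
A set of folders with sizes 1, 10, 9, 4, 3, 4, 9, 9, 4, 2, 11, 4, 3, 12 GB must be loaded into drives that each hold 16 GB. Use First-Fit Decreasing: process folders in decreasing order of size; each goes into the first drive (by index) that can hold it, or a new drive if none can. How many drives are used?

Sorted descending: 12, 11, 10, 9, 9, 9, 4, 4, 4, 4, 3, 3, 2, 1.
Put 12 GB in drive 1; 4 GB remain.
Put 11 GB in drive 2; 5 GB remain.
Put 10 GB in drive 3; 6 GB remain.
Put 9 GB in drive 4; 7 GB remain.
Put 9 GB in drive 5; 7 GB remain.
Put 9 GB in drive 6; 7 GB remain.
Put 4 GB in drive 1; 0 GB remain.
Put 4 GB in drive 2; 1 GB remain.
Put 4 GB in drive 3; 2 GB remain.
Put 4 GB in drive 4; 3 GB remain.
Put 3 GB in drive 4; 0 GB remain.
Put 3 GB in drive 5; 4 GB remain.
Put 2 GB in drive 3; 0 GB remain.
Put 1 GB in drive 2; 0 GB remain.
Final drives: [12,4] [11,4,1] [10,4,2] [9,4,3] [9,3] [9].

6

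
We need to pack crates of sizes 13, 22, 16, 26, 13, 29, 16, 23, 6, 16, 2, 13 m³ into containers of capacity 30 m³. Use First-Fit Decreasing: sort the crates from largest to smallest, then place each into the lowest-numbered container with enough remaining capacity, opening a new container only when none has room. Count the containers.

7

Sorted descending: 29, 26, 23, 22, 16, 16, 16, 13, 13, 13, 6, 2.
container 1: place 29 m³, 1 m³ left
container 2: place 26 m³, 4 m³ left
container 3: place 23 m³, 7 m³ left
container 4: place 22 m³, 8 m³ left
container 5: place 16 m³, 14 m³ left
container 6: place 16 m³, 14 m³ left
container 7: place 16 m³, 14 m³ left
container 5: place 13 m³, 1 m³ left
container 6: place 13 m³, 1 m³ left
container 7: place 13 m³, 1 m³ left
container 3: place 6 m³, 1 m³ left
container 2: place 2 m³, 2 m³ left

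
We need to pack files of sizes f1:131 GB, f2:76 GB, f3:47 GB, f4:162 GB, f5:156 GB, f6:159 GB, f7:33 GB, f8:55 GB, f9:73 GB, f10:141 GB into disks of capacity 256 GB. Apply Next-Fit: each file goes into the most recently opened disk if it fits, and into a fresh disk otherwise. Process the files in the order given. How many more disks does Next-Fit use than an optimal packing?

0

Next-Fit: [131,76,47] [162] [156] [159,33,55] [73,141] → 5 disks.
Total size 1033 GB; any packing needs at least ⌈1033/256⌉ = 5 disks.
So 5 is already optimal.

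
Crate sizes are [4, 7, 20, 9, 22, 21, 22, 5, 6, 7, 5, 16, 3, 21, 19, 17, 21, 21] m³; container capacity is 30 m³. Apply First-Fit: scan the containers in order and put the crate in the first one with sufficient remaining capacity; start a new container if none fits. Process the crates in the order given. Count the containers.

11

container 1: place 4 m³, 26 m³ left
container 1: place 7 m³, 19 m³ left
container 2: place 20 m³, 10 m³ left
container 1: place 9 m³, 10 m³ left
container 3: place 22 m³, 8 m³ left
container 4: place 21 m³, 9 m³ left
container 5: place 22 m³, 8 m³ left
container 1: place 5 m³, 5 m³ left
container 2: place 6 m³, 4 m³ left
container 3: place 7 m³, 1 m³ left
container 1: place 5 m³, 0 m³ left
container 6: place 16 m³, 14 m³ left
container 2: place 3 m³, 1 m³ left
container 7: place 21 m³, 9 m³ left
container 8: place 19 m³, 11 m³ left
container 9: place 17 m³, 13 m³ left
container 10: place 21 m³, 9 m³ left
container 11: place 21 m³, 9 m³ left
Final containers: [4,7,9,5,5] [20,6,3] [22,7] [21] [22] [16] [21] [19] [17] [21] [21].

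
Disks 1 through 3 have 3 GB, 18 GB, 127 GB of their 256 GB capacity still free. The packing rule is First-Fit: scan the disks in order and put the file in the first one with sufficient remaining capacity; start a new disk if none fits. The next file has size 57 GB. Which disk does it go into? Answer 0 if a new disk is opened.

Disks with room: disk 3 (127 GB).
The first with room is disk 3.

3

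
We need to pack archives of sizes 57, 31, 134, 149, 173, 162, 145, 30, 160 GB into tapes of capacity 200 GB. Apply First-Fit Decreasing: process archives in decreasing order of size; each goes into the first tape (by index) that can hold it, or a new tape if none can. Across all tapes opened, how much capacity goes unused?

Sorted descending: 173, 162, 160, 149, 145, 134, 57, 31, 30.
Put 173 GB in tape 1; 27 GB remain.
Put 162 GB in tape 2; 38 GB remain.
Put 160 GB in tape 3; 40 GB remain.
Put 149 GB in tape 4; 51 GB remain.
Put 145 GB in tape 5; 55 GB remain.
Put 134 GB in tape 6; 66 GB remain.
Put 57 GB in tape 6; 9 GB remain.
Put 31 GB in tape 2; 7 GB remain.
Put 30 GB in tape 3; 10 GB remain.
6 tapes × 200 GB = 1200 GB; used 1041 GB; unused 159 GB.

159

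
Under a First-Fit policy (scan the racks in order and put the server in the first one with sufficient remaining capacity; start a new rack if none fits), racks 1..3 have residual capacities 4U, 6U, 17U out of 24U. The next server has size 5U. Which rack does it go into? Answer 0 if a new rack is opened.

2

Racks with room: rack 2 (6U), rack 3 (17U).
The first with room is rack 2.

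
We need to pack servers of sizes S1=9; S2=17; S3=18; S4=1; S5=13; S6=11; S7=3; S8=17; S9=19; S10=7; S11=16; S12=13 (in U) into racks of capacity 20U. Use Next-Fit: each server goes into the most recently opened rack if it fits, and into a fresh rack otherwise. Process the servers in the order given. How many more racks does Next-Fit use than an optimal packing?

Next-Fit: [9] [17] [18,1] [13] [11,3] [17] [19] [7] [16] [13] → 10 racks.
Total size 144U; any packing needs at least ⌈144/20⌉ = 8 racks.
An optimal packing achieves that bound: [19,1] [18] [17,3] [17] [16] [13,7] [13] [11,9] → 8 racks.
Excess: 10 − 8 = 2.

2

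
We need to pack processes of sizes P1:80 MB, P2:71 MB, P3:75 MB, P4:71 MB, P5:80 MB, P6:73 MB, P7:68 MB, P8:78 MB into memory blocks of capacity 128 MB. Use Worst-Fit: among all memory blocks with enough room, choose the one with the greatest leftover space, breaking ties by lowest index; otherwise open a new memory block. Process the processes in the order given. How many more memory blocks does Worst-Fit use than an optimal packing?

0

Worst-Fit: [80] [71] [75] [71] [80] [73] [68] [78] → 8 memory blocks.
8 processes exceed 64 MB (half the capacity), and no two of those can share a memory block, so at least 8 memory blocks are needed.
So 8 is already optimal.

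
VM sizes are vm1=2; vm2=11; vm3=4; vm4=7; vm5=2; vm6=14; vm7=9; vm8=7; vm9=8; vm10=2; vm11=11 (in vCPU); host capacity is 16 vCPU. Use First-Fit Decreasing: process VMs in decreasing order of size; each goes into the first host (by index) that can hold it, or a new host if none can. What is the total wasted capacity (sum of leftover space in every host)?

3

Sorted descending: 14, 11, 11, 9, 8, 7, 7, 4, 2, 2, 2.
14 vCPU → host 1 (remaining 2 vCPU)
11 vCPU → host 2 (remaining 5 vCPU)
11 vCPU → host 3 (remaining 5 vCPU)
9 vCPU → host 4 (remaining 7 vCPU)
8 vCPU → host 5 (remaining 8 vCPU)
7 vCPU → host 4 (remaining 0 vCPU)
7 vCPU → host 5 (remaining 1 vCPU)
4 vCPU → host 2 (remaining 1 vCPU)
2 vCPU → host 1 (remaining 0 vCPU)
2 vCPU → host 3 (remaining 3 vCPU)
2 vCPU → host 3 (remaining 1 vCPU)
5 hosts × 16 vCPU = 80 vCPU; used 77 vCPU; unused 3 vCPU.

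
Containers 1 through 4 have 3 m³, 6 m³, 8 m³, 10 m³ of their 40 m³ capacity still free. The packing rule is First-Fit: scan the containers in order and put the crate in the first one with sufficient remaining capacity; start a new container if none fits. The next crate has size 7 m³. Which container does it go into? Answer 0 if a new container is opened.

3

Containers with room: container 3 (8 m³), container 4 (10 m³).
The first with room is container 3.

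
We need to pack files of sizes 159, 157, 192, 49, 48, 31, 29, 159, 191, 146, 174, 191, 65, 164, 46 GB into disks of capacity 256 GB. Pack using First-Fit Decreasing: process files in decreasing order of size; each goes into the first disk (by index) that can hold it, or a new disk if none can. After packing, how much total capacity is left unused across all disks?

Sorted descending: 192, 191, 191, 174, 164, 159, 159, 157, 146, 65, 49, 48, 46, 31, 29.
Put 192 GB in disk 1; 64 GB remain.
Put 191 GB in disk 2; 65 GB remain.
Put 191 GB in disk 3; 65 GB remain.
Put 174 GB in disk 4; 82 GB remain.
Put 164 GB in disk 5; 92 GB remain.
Put 159 GB in disk 6; 97 GB remain.
Put 159 GB in disk 7; 97 GB remain.
Put 157 GB in disk 8; 99 GB remain.
Put 146 GB in disk 9; 110 GB remain.
Put 65 GB in disk 2; 0 GB remain.
Put 49 GB in disk 1; 15 GB remain.
Put 48 GB in disk 3; 17 GB remain.
Put 46 GB in disk 4; 36 GB remain.
Put 31 GB in disk 4; 5 GB remain.
Put 29 GB in disk 5; 63 GB remain.
9 disks × 256 GB = 2304 GB; used 1801 GB; unused 503 GB.

503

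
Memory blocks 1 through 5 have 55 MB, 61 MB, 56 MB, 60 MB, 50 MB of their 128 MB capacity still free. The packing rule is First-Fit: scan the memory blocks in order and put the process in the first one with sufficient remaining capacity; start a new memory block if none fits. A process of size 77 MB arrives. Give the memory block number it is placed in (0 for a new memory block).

0

No memory block has ≥ 77 MB free, so a new memory block is opened.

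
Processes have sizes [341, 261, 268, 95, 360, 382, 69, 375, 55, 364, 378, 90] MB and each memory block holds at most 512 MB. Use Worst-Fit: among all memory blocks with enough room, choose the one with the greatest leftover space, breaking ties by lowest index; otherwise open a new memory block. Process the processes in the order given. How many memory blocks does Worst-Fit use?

Put 341 MB in memory block 1; 171 MB remain.
Put 261 MB in memory block 2; 251 MB remain.
Put 268 MB in memory block 3; 244 MB remain.
Put 95 MB in memory block 2; 156 MB remain.
Put 360 MB in memory block 4; 152 MB remain.
Put 382 MB in memory block 5; 130 MB remain.
Put 69 MB in memory block 3; 175 MB remain.
Put 375 MB in memory block 6; 137 MB remain.
Put 55 MB in memory block 3; 120 MB remain.
Put 364 MB in memory block 7; 148 MB remain.
Put 378 MB in memory block 8; 134 MB remain.
Put 90 MB in memory block 1; 81 MB remain.

8 memory blocks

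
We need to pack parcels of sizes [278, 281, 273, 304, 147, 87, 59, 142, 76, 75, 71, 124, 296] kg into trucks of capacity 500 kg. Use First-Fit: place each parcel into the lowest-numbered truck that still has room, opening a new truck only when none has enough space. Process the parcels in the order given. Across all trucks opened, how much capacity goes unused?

Put 278 kg in truck 1; 222 kg remain.
Put 281 kg in truck 2; 219 kg remain.
Put 273 kg in truck 3; 227 kg remain.
Put 304 kg in truck 4; 196 kg remain.
Put 147 kg in truck 1; 75 kg remain.
Put 87 kg in truck 2; 132 kg remain.
Put 59 kg in truck 1; 16 kg remain.
Put 142 kg in truck 3; 85 kg remain.
Put 76 kg in truck 2; 56 kg remain.
Put 75 kg in truck 3; 10 kg remain.
Put 71 kg in truck 4; 125 kg remain.
Put 124 kg in truck 4; 1 kg remain.
Put 296 kg in truck 5; 204 kg remain.
5 trucks × 500 kg = 2500 kg; used 2213 kg; unused 287 kg.

287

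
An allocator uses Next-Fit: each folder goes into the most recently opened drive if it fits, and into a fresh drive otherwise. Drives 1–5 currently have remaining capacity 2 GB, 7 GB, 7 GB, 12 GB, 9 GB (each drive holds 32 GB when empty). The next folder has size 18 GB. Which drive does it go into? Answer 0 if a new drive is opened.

0

Next-Fit only looks at drive 5, which has 9 GB free.
18 GB does not fit, so a new drive is opened.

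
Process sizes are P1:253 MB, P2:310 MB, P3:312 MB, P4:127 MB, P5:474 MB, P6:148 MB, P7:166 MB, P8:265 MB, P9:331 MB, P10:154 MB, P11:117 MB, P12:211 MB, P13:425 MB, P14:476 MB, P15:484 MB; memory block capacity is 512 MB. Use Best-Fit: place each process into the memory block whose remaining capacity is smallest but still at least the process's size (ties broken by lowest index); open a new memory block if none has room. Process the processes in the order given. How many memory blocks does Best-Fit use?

10

Put P1 (253 MB) in memory block 1; 259 MB remain.
Put P2 (310 MB) in memory block 2; 202 MB remain.
Put P3 (312 MB) in memory block 3; 200 MB remain.
Put P4 (127 MB) in memory block 3; 73 MB remain.
Put P5 (474 MB) in memory block 4; 38 MB remain.
Put P6 (148 MB) in memory block 2; 54 MB remain.
Put P7 (166 MB) in memory block 1; 93 MB remain.
Put P8 (265 MB) in memory block 5; 247 MB remain.
Put P9 (331 MB) in memory block 6; 181 MB remain.
Put P10 (154 MB) in memory block 6; 27 MB remain.
Put P11 (117 MB) in memory block 5; 130 MB remain.
Put P12 (211 MB) in memory block 7; 301 MB remain.
Put P13 (425 MB) in memory block 8; 87 MB remain.
Put P14 (476 MB) in memory block 9; 36 MB remain.
Put P15 (484 MB) in memory block 10; 28 MB remain.
Final memory blocks: [253,166] [310,148] [312,127] [474] [265,117] [331,154] [211] [425] [476] [484].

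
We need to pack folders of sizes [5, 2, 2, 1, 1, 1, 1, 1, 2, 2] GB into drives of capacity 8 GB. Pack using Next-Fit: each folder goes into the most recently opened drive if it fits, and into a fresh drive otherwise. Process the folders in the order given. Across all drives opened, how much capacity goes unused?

Put 5 GB in drive 1; 3 GB remain.
Put 2 GB in drive 1; 1 GB remain.
Put 2 GB in drive 2; 6 GB remain.
Put 1 GB in drive 2; 5 GB remain.
Put 1 GB in drive 2; 4 GB remain.
Put 1 GB in drive 2; 3 GB remain.
Put 1 GB in drive 2; 2 GB remain.
Put 1 GB in drive 2; 1 GB remain.
Put 2 GB in drive 3; 6 GB remain.
Put 2 GB in drive 3; 4 GB remain.
3 drives × 8 GB = 24 GB; used 18 GB; unused 6 GB.

6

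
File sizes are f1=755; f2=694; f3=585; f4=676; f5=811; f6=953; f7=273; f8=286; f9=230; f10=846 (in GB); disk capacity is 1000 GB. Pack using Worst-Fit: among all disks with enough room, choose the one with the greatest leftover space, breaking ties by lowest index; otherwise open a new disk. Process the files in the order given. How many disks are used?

disk 1: place f1 (755 GB), 245 GB left
disk 2: place f2 (694 GB), 306 GB left
disk 3: place f3 (585 GB), 415 GB left
disk 4: place f4 (676 GB), 324 GB left
disk 5: place f5 (811 GB), 189 GB left
disk 6: place f6 (953 GB), 47 GB left
disk 3: place f7 (273 GB), 142 GB left
disk 4: place f8 (286 GB), 38 GB left
disk 2: place f9 (230 GB), 76 GB left
disk 7: place f10 (846 GB), 154 GB left

7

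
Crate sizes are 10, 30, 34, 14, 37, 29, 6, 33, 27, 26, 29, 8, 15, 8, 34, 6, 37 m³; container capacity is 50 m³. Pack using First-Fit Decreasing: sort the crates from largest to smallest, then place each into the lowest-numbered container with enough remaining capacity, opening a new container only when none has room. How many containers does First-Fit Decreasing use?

10 containers

Sorted descending: 37, 37, 34, 34, 33, 30, 29, 29, 27, 26, 15, 14, 10, 8, 8, 6, 6.
Put 37 m³ in container 1; 13 m³ remain.
Put 37 m³ in container 2; 13 m³ remain.
Put 34 m³ in container 3; 16 m³ remain.
Put 34 m³ in container 4; 16 m³ remain.
Put 33 m³ in container 5; 17 m³ remain.
Put 30 m³ in container 6; 20 m³ remain.
Put 29 m³ in container 7; 21 m³ remain.
Put 29 m³ in container 8; 21 m³ remain.
Put 27 m³ in container 9; 23 m³ remain.
Put 26 m³ in container 10; 24 m³ remain.
Put 15 m³ in container 3; 1 m³ remain.
Put 14 m³ in container 4; 2 m³ remain.
Put 10 m³ in container 1; 3 m³ remain.
Put 8 m³ in container 2; 5 m³ remain.
Put 8 m³ in container 5; 9 m³ remain.
Put 6 m³ in container 5; 3 m³ remain.
Put 6 m³ in container 6; 14 m³ remain.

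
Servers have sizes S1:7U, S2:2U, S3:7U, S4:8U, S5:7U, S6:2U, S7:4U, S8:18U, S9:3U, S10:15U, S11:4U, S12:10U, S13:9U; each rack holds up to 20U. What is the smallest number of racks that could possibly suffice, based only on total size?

Total size = 7 + 2 + 7 + 8 + 7 + 2 + 4 + 18 + 3 + 15 + 4 + 10 + 9 = 96U.
⌈96 / 20⌉ = 5.

5 racks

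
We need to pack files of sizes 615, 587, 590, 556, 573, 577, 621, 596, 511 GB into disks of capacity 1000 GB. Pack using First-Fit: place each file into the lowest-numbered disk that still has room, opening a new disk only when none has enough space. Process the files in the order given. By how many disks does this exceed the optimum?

First-Fit: [615] [587] [590] [556] [573] [577] [621] [596] [511] → 9 disks.
9 files exceed 500 GB (half the capacity), and no two of those can share a disk, so at least 9 disks are needed.
So 9 is already optimal.

0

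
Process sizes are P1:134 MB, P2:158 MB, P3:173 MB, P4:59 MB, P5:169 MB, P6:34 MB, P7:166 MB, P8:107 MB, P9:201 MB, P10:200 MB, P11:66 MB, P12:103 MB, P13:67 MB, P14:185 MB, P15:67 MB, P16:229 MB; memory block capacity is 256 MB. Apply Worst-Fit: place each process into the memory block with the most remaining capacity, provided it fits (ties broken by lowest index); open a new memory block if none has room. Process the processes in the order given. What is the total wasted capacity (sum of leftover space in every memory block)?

698

memory block 1: place P1 (134 MB), 122 MB left
memory block 2: place P2 (158 MB), 98 MB left
memory block 3: place P3 (173 MB), 83 MB left
memory block 1: place P4 (59 MB), 63 MB left
memory block 4: place P5 (169 MB), 87 MB left
memory block 2: place P6 (34 MB), 64 MB left
memory block 5: place P7 (166 MB), 90 MB left
memory block 6: place P8 (107 MB), 149 MB left
memory block 7: place P9 (201 MB), 55 MB left
memory block 8: place P10 (200 MB), 56 MB left
memory block 6: place P11 (66 MB), 83 MB left
memory block 9: place P12 (103 MB), 153 MB left
memory block 9: place P13 (67 MB), 86 MB left
memory block 10: place P14 (185 MB), 71 MB left
memory block 5: place P15 (67 MB), 23 MB left
memory block 11: place P16 (229 MB), 27 MB left
11 memory blocks × 256 MB = 2816 MB; used 2118 MB; unused 698 MB.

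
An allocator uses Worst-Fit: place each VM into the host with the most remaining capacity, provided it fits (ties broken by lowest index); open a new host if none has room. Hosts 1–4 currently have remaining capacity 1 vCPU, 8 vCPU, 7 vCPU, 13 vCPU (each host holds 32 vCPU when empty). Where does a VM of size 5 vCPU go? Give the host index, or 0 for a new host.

4

Hosts with room: host 2 (8 vCPU), host 3 (7 vCPU), host 4 (13 vCPU).
Most room is host 4 with 13 vCPU free.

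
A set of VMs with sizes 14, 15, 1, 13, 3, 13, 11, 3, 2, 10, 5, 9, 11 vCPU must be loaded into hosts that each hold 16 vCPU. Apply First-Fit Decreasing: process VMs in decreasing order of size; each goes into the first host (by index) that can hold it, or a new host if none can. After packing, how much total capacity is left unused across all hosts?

18

Sorted descending: 15, 14, 13, 13, 11, 11, 10, 9, 5, 3, 3, 2, 1.
host 1: place 15 vCPU, 1 vCPU left
host 2: place 14 vCPU, 2 vCPU left
host 3: place 13 vCPU, 3 vCPU left
host 4: place 13 vCPU, 3 vCPU left
host 5: place 11 vCPU, 5 vCPU left
host 6: place 11 vCPU, 5 vCPU left
host 7: place 10 vCPU, 6 vCPU left
host 8: place 9 vCPU, 7 vCPU left
host 5: place 5 vCPU, 0 vCPU left
host 3: place 3 vCPU, 0 vCPU left
host 4: place 3 vCPU, 0 vCPU left
host 2: place 2 vCPU, 0 vCPU left
host 1: place 1 vCPU, 0 vCPU left
8 hosts × 16 vCPU = 128 vCPU; used 110 vCPU; unused 18 vCPU.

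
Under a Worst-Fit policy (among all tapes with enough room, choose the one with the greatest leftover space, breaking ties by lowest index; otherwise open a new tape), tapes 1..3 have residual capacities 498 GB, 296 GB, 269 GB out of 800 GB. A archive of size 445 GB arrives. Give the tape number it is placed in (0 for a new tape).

1

Tapes with room: tape 1 (498 GB).
Most room is tape 1 with 498 GB free.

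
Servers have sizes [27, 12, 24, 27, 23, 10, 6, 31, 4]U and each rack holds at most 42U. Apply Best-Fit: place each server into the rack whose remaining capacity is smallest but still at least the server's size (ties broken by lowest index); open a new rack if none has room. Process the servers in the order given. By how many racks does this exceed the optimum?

Best-Fit: [27,12] [24,6] [27,10,4] [23] [31] → 5 racks.
5 servers exceed 21U (half the capacity), and no two of those can share a rack, so at least 5 racks are needed.
So 5 is already optimal.

0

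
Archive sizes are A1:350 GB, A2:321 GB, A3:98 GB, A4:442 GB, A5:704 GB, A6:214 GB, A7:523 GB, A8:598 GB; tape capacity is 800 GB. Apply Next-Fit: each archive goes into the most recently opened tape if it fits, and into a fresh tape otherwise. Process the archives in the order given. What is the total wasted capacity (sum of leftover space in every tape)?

750

tape 1: place A1 (350 GB), 450 GB left
tape 1: place A2 (321 GB), 129 GB left
tape 1: place A3 (98 GB), 31 GB left
tape 2: place A4 (442 GB), 358 GB left
tape 3: place A5 (704 GB), 96 GB left
tape 4: place A6 (214 GB), 586 GB left
tape 4: place A7 (523 GB), 63 GB left
tape 5: place A8 (598 GB), 202 GB left
5 tapes × 800 GB = 4000 GB; used 3250 GB; unused 750 GB.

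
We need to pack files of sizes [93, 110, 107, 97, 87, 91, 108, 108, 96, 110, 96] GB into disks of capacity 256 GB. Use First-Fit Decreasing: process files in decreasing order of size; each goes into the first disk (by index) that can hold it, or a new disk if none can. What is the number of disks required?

Sorted descending: 110, 110, 108, 108, 107, 97, 96, 96, 93, 91, 87.
disk 1: place 110 GB, 146 GB left
disk 1: place 110 GB, 36 GB left
disk 2: place 108 GB, 148 GB left
disk 2: place 108 GB, 40 GB left
disk 3: place 107 GB, 149 GB left
disk 3: place 97 GB, 52 GB left
disk 4: place 96 GB, 160 GB left
disk 4: place 96 GB, 64 GB left
disk 5: place 93 GB, 163 GB left
disk 5: place 91 GB, 72 GB left
disk 6: place 87 GB, 169 GB left
Final disks: [110,110] [108,108] [107,97] [96,96] [93,91] [87].

6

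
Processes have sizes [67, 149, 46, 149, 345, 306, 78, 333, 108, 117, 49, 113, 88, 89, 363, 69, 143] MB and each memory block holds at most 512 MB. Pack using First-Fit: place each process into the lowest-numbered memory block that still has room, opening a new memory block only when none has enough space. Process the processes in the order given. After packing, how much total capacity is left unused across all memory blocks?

460

memory block 1: place 67 MB, 445 MB left
memory block 1: place 149 MB, 296 MB left
memory block 1: place 46 MB, 250 MB left
memory block 1: place 149 MB, 101 MB left
memory block 2: place 345 MB, 167 MB left
memory block 3: place 306 MB, 206 MB left
memory block 1: place 78 MB, 23 MB left
memory block 4: place 333 MB, 179 MB left
memory block 2: place 108 MB, 59 MB left
memory block 3: place 117 MB, 89 MB left
memory block 2: place 49 MB, 10 MB left
memory block 4: place 113 MB, 66 MB left
memory block 3: place 88 MB, 1 MB left
memory block 5: place 89 MB, 423 MB left
memory block 5: place 363 MB, 60 MB left
memory block 6: place 69 MB, 443 MB left
memory block 6: place 143 MB, 300 MB left
6 memory blocks × 512 MB = 3072 MB; used 2612 MB; unused 460 MB.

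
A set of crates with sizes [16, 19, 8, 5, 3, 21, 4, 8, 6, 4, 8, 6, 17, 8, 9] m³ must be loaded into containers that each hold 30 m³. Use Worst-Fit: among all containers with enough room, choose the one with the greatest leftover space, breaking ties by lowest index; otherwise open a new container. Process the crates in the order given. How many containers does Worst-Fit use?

6

Put 16 m³ in container 1; 14 m³ remain.
Put 19 m³ in container 2; 11 m³ remain.
Put 8 m³ in container 1; 6 m³ remain.
Put 5 m³ in container 2; 6 m³ remain.
Put 3 m³ in container 1; 3 m³ remain.
Put 21 m³ in container 3; 9 m³ remain.
Put 4 m³ in container 3; 5 m³ remain.
Put 8 m³ in container 4; 22 m³ remain.
Put 6 m³ in container 4; 16 m³ remain.
Put 4 m³ in container 4; 12 m³ remain.
Put 8 m³ in container 4; 4 m³ remain.
Put 6 m³ in container 2; 0 m³ remain.
Put 17 m³ in container 5; 13 m³ remain.
Put 8 m³ in container 5; 5 m³ remain.
Put 9 m³ in container 6; 21 m³ remain.
Final containers: [16,8,3] [19,5,6] [21,4] [8,6,4,8] [17,8] [9].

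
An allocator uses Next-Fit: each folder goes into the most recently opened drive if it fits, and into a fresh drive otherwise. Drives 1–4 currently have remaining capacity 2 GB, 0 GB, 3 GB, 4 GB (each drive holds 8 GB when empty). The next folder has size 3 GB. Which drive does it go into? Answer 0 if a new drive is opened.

Next-Fit only looks at drive 4, which has 4 GB free.
3 GB fits there.

4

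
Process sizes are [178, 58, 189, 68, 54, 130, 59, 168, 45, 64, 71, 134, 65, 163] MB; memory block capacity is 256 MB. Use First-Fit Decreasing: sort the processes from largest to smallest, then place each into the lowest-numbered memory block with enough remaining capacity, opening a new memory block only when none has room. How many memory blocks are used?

6

Sorted descending: 189, 178, 168, 163, 134, 130, 71, 68, 65, 64, 59, 58, 54, 45.
memory block 1: place 189 MB, 67 MB left
memory block 2: place 178 MB, 78 MB left
memory block 3: place 168 MB, 88 MB left
memory block 4: place 163 MB, 93 MB left
memory block 5: place 134 MB, 122 MB left
memory block 6: place 130 MB, 126 MB left
memory block 2: place 71 MB, 7 MB left
memory block 3: place 68 MB, 20 MB left
memory block 1: place 65 MB, 2 MB left
memory block 4: place 64 MB, 29 MB left
memory block 5: place 59 MB, 63 MB left
memory block 5: place 58 MB, 5 MB left
memory block 6: place 54 MB, 72 MB left
memory block 6: place 45 MB, 27 MB left
Final memory blocks: [189,65] [178,71] [168,68] [163,64] [134,59,58] [130,54,45].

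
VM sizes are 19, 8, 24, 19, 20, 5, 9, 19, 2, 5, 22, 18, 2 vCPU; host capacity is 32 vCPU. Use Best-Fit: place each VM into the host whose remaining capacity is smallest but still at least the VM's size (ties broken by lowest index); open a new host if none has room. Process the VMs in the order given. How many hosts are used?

7

host 1: place 19 vCPU, 13 vCPU left
host 1: place 8 vCPU, 5 vCPU left
host 2: place 24 vCPU, 8 vCPU left
host 3: place 19 vCPU, 13 vCPU left
host 4: place 20 vCPU, 12 vCPU left
host 1: place 5 vCPU, 0 vCPU left
host 4: place 9 vCPU, 3 vCPU left
host 5: place 19 vCPU, 13 vCPU left
host 4: place 2 vCPU, 1 vCPU left
host 2: place 5 vCPU, 3 vCPU left
host 6: place 22 vCPU, 10 vCPU left
host 7: place 18 vCPU, 14 vCPU left
host 2: place 2 vCPU, 1 vCPU left
Final hosts: [19,8,5] [24,5,2] [19] [20,9,2] [19] [22] [18].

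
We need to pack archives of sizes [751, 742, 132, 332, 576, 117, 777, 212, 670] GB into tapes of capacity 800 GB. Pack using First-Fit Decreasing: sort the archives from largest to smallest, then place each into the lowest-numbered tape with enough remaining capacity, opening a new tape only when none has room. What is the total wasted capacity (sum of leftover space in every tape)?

491

Sorted descending: 777, 751, 742, 670, 576, 332, 212, 132, 117.
777 GB → tape 1 (remaining 23 GB)
751 GB → tape 2 (remaining 49 GB)
742 GB → tape 3 (remaining 58 GB)
670 GB → tape 4 (remaining 130 GB)
576 GB → tape 5 (remaining 224 GB)
332 GB → tape 6 (remaining 468 GB)
212 GB → tape 5 (remaining 12 GB)
132 GB → tape 6 (remaining 336 GB)
117 GB → tape 4 (remaining 13 GB)
6 tapes × 800 GB = 4800 GB; used 4309 GB; unused 491 GB.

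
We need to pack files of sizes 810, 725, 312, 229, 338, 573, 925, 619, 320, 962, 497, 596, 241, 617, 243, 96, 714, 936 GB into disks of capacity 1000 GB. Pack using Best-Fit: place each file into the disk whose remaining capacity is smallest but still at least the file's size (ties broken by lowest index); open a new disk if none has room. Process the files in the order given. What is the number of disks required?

Put 810 GB in disk 1; 190 GB remain.
Put 725 GB in disk 2; 275 GB remain.
Put 312 GB in disk 3; 688 GB remain.
Put 229 GB in disk 2; 46 GB remain.
Put 338 GB in disk 3; 350 GB remain.
Put 573 GB in disk 4; 427 GB remain.
Put 925 GB in disk 5; 75 GB remain.
Put 619 GB in disk 6; 381 GB remain.
Put 320 GB in disk 3; 30 GB remain.
Put 962 GB in disk 7; 38 GB remain.
Put 497 GB in disk 8; 503 GB remain.
Put 596 GB in disk 9; 404 GB remain.
Put 241 GB in disk 6; 140 GB remain.
Put 617 GB in disk 10; 383 GB remain.
Put 243 GB in disk 10; 140 GB remain.
Put 96 GB in disk 6; 44 GB remain.
Put 714 GB in disk 11; 286 GB remain.
Put 936 GB in disk 12; 64 GB remain.

12 disks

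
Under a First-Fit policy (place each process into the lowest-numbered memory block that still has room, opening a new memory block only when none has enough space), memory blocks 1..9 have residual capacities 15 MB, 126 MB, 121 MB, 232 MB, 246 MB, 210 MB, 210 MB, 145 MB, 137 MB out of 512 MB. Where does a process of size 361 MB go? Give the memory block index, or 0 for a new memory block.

No memory block has ≥ 361 MB free, so a new memory block is opened.

0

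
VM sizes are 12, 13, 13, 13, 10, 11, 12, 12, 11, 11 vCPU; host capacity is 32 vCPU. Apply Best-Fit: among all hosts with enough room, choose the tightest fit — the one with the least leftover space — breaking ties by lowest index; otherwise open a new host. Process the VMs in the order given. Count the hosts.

Put 12 vCPU in host 1; 20 vCPU remain.
Put 13 vCPU in host 1; 7 vCPU remain.
Put 13 vCPU in host 2; 19 vCPU remain.
Put 13 vCPU in host 2; 6 vCPU remain.
Put 10 vCPU in host 3; 22 vCPU remain.
Put 11 vCPU in host 3; 11 vCPU remain.
Put 12 vCPU in host 4; 20 vCPU remain.
Put 12 vCPU in host 4; 8 vCPU remain.
Put 11 vCPU in host 3; 0 vCPU remain.
Put 11 vCPU in host 5; 21 vCPU remain.

5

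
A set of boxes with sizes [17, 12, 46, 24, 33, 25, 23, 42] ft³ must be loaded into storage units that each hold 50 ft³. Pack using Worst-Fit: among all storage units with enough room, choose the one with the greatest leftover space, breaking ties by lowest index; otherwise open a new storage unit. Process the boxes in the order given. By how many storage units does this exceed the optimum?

1

Worst-Fit: [17,12] [46] [24,25] [33] [23] [42] → 6 storage units.
Total size 222 ft³; any packing needs at least ⌈222/50⌉ = 5 storage units.
An optimal packing achieves that bound: [46] [42] [33,17] [25,24] [23,12] → 5 storage units.
Excess: 6 − 5 = 1.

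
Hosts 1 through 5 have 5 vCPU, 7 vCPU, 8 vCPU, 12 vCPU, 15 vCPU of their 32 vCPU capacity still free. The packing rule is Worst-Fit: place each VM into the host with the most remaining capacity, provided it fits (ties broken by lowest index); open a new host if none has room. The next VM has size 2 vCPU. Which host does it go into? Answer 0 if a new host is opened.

Hosts with room: host 1 (5 vCPU), host 2 (7 vCPU), host 3 (8 vCPU), host 4 (12 vCPU), host 5 (15 vCPU).
Most room is host 5 with 15 vCPU free.

5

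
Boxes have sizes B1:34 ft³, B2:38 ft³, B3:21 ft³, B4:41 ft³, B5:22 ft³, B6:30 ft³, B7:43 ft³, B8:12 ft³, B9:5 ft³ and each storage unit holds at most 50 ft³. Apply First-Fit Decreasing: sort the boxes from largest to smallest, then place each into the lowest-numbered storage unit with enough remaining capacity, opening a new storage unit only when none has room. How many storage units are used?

Sorted descending: 43, 41, 38, 34, 30, 22, 21, 12, 5.
storage unit 1: place 43 ft³, 7 ft³ left
storage unit 2: place 41 ft³, 9 ft³ left
storage unit 3: place 38 ft³, 12 ft³ left
storage unit 4: place 34 ft³, 16 ft³ left
storage unit 5: place 30 ft³, 20 ft³ left
storage unit 6: place 22 ft³, 28 ft³ left
storage unit 6: place 21 ft³, 7 ft³ left
storage unit 3: place 12 ft³, 0 ft³ left
storage unit 1: place 5 ft³, 2 ft³ left
Final storage units: [43,5] [41] [38,12] [34] [30] [22,21].

6 storage units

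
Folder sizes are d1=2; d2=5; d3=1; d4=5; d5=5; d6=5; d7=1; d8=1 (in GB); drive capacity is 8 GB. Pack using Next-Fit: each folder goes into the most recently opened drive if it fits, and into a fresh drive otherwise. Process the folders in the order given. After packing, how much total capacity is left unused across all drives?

7

drive 1: place d1 (2 GB), 6 GB left
drive 1: place d2 (5 GB), 1 GB left
drive 1: place d3 (1 GB), 0 GB left
drive 2: place d4 (5 GB), 3 GB left
drive 3: place d5 (5 GB), 3 GB left
drive 4: place d6 (5 GB), 3 GB left
drive 4: place d7 (1 GB), 2 GB left
drive 4: place d8 (1 GB), 1 GB left
4 drives × 8 GB = 32 GB; used 25 GB; unused 7 GB.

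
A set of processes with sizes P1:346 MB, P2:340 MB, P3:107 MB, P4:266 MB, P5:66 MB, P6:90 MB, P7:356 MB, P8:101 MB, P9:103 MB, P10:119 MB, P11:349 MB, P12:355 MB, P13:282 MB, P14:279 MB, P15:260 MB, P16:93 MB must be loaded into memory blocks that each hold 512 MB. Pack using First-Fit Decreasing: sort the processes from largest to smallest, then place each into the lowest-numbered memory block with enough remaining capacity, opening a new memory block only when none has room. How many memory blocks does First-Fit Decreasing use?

9

Sorted descending: 356, 355, 349, 346, 340, 282, 279, 266, 260, 119, 107, 103, 101, 93, 90, 66.
Put 356 MB in memory block 1; 156 MB remain.
Put 355 MB in memory block 2; 157 MB remain.
Put 349 MB in memory block 3; 163 MB remain.
Put 346 MB in memory block 4; 166 MB remain.
Put 340 MB in memory block 5; 172 MB remain.
Put 282 MB in memory block 6; 230 MB remain.
Put 279 MB in memory block 7; 233 MB remain.
Put 266 MB in memory block 8; 246 MB remain.
Put 260 MB in memory block 9; 252 MB remain.
Put 119 MB in memory block 1; 37 MB remain.
Put 107 MB in memory block 2; 50 MB remain.
Put 103 MB in memory block 3; 60 MB remain.
Put 101 MB in memory block 4; 65 MB remain.
Put 93 MB in memory block 5; 79 MB remain.
Put 90 MB in memory block 6; 140 MB remain.
Put 66 MB in memory block 5; 13 MB remain.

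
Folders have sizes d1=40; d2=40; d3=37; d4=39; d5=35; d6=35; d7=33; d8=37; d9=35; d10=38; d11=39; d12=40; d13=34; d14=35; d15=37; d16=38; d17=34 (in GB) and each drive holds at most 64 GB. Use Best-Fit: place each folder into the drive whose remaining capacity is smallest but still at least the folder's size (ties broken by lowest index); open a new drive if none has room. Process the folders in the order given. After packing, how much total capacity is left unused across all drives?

462

drive 1: place d1 (40 GB), 24 GB left
drive 2: place d2 (40 GB), 24 GB left
drive 3: place d3 (37 GB), 27 GB left
drive 4: place d4 (39 GB), 25 GB left
drive 5: place d5 (35 GB), 29 GB left
drive 6: place d6 (35 GB), 29 GB left
drive 7: place d7 (33 GB), 31 GB left
drive 8: place d8 (37 GB), 27 GB left
drive 9: place d9 (35 GB), 29 GB left
drive 10: place d10 (38 GB), 26 GB left
drive 11: place d11 (39 GB), 25 GB left
drive 12: place d12 (40 GB), 24 GB left
drive 13: place d13 (34 GB), 30 GB left
drive 14: place d14 (35 GB), 29 GB left
drive 15: place d15 (37 GB), 27 GB left
drive 16: place d16 (38 GB), 26 GB left
drive 17: place d17 (34 GB), 30 GB left
17 drives × 64 GB = 1088 GB; used 626 GB; unused 462 GB.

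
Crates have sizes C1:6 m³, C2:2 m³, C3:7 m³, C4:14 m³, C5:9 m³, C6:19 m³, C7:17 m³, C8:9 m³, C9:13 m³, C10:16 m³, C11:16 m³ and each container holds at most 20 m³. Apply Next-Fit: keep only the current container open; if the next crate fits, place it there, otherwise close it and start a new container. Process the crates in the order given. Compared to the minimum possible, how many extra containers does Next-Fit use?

Next-Fit: [6,2,7] [14] [9] [19] [17] [9] [13] [16] [16] → 9 containers.
Total size 128 m³; any packing needs at least ⌈128/20⌉ = 7 containers.
An optimal packing achieves that bound: [19] [17,2] [16] [16] [14,6] [13,7] [9,9] → 7 containers.
Excess: 9 − 7 = 2.

2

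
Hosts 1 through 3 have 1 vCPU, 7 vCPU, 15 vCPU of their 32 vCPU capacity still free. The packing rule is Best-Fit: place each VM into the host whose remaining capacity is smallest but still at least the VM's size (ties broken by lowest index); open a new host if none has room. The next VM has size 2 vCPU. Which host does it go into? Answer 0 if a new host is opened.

Hosts with room: host 2 (7 vCPU), host 3 (15 vCPU).
Tightest fit is host 2 with 7 vCPU free.

2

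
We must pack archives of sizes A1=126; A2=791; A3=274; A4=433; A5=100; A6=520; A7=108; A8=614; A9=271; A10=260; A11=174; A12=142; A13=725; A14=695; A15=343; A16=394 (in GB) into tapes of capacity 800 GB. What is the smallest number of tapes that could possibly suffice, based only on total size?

8

Total size = 126 + 791 + 274 + 433 + 100 + 520 + 108 + 614 + 271 + 260 + 174 + 142 + 725 + 695 + 343 + 394 = 5970 GB.
⌈5970 / 800⌉ = 8.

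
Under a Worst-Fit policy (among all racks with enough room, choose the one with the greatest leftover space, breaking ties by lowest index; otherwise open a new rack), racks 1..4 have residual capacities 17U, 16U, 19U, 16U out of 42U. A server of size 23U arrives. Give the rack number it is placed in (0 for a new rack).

0

No rack has ≥ 23U free, so a new rack is opened.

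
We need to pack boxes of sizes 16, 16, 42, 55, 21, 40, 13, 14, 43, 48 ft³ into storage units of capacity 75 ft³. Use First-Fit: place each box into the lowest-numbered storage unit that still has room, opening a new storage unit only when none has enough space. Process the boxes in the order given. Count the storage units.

Put 16 ft³ in storage unit 1; 59 ft³ remain.
Put 16 ft³ in storage unit 1; 43 ft³ remain.
Put 42 ft³ in storage unit 1; 1 ft³ remain.
Put 55 ft³ in storage unit 2; 20 ft³ remain.
Put 21 ft³ in storage unit 3; 54 ft³ remain.
Put 40 ft³ in storage unit 3; 14 ft³ remain.
Put 13 ft³ in storage unit 2; 7 ft³ remain.
Put 14 ft³ in storage unit 3; 0 ft³ remain.
Put 43 ft³ in storage unit 4; 32 ft³ remain.
Put 48 ft³ in storage unit 5; 27 ft³ remain.
Final storage units: [16,16,42] [55,13] [21,40,14] [43] [48].

5 storage units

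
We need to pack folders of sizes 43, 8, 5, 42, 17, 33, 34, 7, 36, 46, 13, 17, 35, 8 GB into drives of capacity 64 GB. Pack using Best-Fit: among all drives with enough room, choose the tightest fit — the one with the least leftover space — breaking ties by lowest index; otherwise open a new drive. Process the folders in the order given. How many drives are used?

7

drive 1: place 43 GB, 21 GB left
drive 1: place 8 GB, 13 GB left
drive 1: place 5 GB, 8 GB left
drive 2: place 42 GB, 22 GB left
drive 2: place 17 GB, 5 GB left
drive 3: place 33 GB, 31 GB left
drive 4: place 34 GB, 30 GB left
drive 1: place 7 GB, 1 GB left
drive 5: place 36 GB, 28 GB left
drive 6: place 46 GB, 18 GB left
drive 6: place 13 GB, 5 GB left
drive 5: place 17 GB, 11 GB left
drive 7: place 35 GB, 29 GB left
drive 5: place 8 GB, 3 GB left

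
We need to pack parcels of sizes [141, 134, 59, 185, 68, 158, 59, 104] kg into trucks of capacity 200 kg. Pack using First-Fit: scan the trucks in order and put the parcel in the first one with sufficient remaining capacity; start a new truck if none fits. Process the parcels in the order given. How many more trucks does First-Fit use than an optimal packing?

0

First-Fit: [141,59] [134,59] [185] [68,104] [158] → 5 trucks.
Total size 908 kg; any packing needs at least ⌈908/200⌉ = 5 trucks.
So 5 is already optimal.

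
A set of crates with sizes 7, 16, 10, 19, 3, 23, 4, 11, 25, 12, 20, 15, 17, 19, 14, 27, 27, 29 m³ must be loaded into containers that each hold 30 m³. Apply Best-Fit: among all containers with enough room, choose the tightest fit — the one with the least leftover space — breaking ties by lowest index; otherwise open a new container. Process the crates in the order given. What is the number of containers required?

Put 7 m³ in container 1; 23 m³ remain.
Put 16 m³ in container 1; 7 m³ remain.
Put 10 m³ in container 2; 20 m³ remain.
Put 19 m³ in container 2; 1 m³ remain.
Put 3 m³ in container 1; 4 m³ remain.
Put 23 m³ in container 3; 7 m³ remain.
Put 4 m³ in container 1; 0 m³ remain.
Put 11 m³ in container 4; 19 m³ remain.
Put 25 m³ in container 5; 5 m³ remain.
Put 12 m³ in container 4; 7 m³ remain.
Put 20 m³ in container 6; 10 m³ remain.
Put 15 m³ in container 7; 15 m³ remain.
Put 17 m³ in container 8; 13 m³ remain.
Put 19 m³ in container 9; 11 m³ remain.
Put 14 m³ in container 7; 1 m³ remain.
Put 27 m³ in container 10; 3 m³ remain.
Put 27 m³ in container 11; 3 m³ remain.
Put 29 m³ in container 12; 1 m³ remain.
Final containers: [7,16,3,4] [10,19] [23] [11,12] [25] [20] [15,14] [17] [19] [27] [27] [29].

12 containers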